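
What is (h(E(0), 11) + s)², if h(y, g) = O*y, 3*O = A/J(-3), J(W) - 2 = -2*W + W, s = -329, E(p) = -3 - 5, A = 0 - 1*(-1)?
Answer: 24433249/225 ≈ 1.0859e+5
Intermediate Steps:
A = 1 (A = 0 + 1 = 1)
E(p) = -8
J(W) = 2 - W (J(W) = 2 + (-2*W + W) = 2 - W)
O = 1/15 (O = (1/(2 - 1*(-3)))/3 = (1/(2 + 3))/3 = (1/5)/3 = (1*(⅕))/3 = (⅓)*(⅕) = 1/15 ≈ 0.066667)
h(y, g) = y/15
(h(E(0), 11) + s)² = ((1/15)*(-8) - 329)² = (-8/15 - 329)² = (-4943/15)² = 24433249/225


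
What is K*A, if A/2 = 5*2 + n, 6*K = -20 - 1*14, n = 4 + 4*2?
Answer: -748/3 ≈ -249.33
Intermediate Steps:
n = 12 (n = 4 + 8 = 12)
K = -17/3 (K = (-20 - 1*14)/6 = (-20 - 14)/6 = (⅙)*(-34) = -17/3 ≈ -5.6667)
A = 44 (A = 2*(5*2 + 12) = 2*(10 + 12) = 2*22 = 44)
K*A = -17/3*44 = -748/3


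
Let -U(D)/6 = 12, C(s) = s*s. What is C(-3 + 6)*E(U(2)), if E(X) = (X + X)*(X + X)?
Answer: 186624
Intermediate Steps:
C(s) = s²
U(D) = -72 (U(D) = -6*12 = -72)
E(X) = 4*X² (E(X) = (2*X)*(2*X) = 4*X²)
C(-3 + 6)*E(U(2)) = (-3 + 6)²*(4*(-72)²) = 3²*(4*5184) = 9*20736 = 186624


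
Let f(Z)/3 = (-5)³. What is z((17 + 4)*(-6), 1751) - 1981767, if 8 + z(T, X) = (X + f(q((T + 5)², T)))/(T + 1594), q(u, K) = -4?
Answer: -727311081/367 ≈ -1.9818e+6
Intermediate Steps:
f(Z) = -375 (f(Z) = 3*(-5)³ = 3*(-125) = -375)
z(T, X) = -8 + (-375 + X)/(1594 + T) (z(T, X) = -8 + (X - 375)/(T + 1594) = -8 + (-375 + X)/(1594 + T))
z((17 + 4)*(-6), 1751) - 1981767 = (-13127 + 1751 - 8*(17 + 4)*(-6))/(1594 + (17 + 4)*(-6)) - 1981767 = (-13127 + 1751 - 168*(-6))/(1594 + 21*(-6)) - 1981767 = (-13127 + 1751 - 8*(-126))/(1594 - 126) - 1981767 = (-13127 + 1751 + 1008)/1468 - 1981767 = (1/1468)*(-10368) - 1981767 = -2592/367 - 1981767 = -727311081/367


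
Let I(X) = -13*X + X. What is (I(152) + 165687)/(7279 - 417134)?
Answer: -163863/409855 ≈ -0.39981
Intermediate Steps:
I(X) = -12*X
(I(152) + 165687)/(7279 - 417134) = (-12*152 + 165687)/(7279 - 417134) = (-1824 + 165687)/(-409855) = 163863*(-1/409855) = -163863/409855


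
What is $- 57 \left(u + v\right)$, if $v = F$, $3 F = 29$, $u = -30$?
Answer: $1159$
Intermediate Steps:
$F = \frac{29}{3}$ ($F = \frac{1}{3} \cdot 29 = \frac{29}{3} \approx 9.6667$)
$v = \frac{29}{3} \approx 9.6667$
$- 57 \left(u + v\right) = - 57 \left(-30 + \frac{29}{3}\right) = \left(-57\right) \left(- \frac{61}{3}\right) = 1159$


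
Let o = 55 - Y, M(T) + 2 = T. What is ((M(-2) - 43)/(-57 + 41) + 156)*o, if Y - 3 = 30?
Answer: 27973/8 ≈ 3496.6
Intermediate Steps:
Y = 33 (Y = 3 + 30 = 33)
M(T) = -2 + T
o = 22 (o = 55 - 1*33 = 55 - 33 = 22)
((M(-2) - 43)/(-57 + 41) + 156)*o = (((-2 - 2) - 43)/(-57 + 41) + 156)*22 = ((-4 - 43)/(-16) + 156)*22 = (-47*(-1/16) + 156)*22 = (47/16 + 156)*22 = (2543/16)*22 = 27973/8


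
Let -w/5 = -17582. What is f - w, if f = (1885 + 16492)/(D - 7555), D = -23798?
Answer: -2756260607/31353 ≈ -87911.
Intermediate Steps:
w = 87910 (w = -5*(-17582) = 87910)
f = -18377/31353 (f = (1885 + 16492)/(-23798 - 7555) = 18377/(-31353) = 18377*(-1/31353) = -18377/31353 ≈ -0.58613)
f - w = -18377/31353 - 1*87910 = -18377/31353 - 87910 = -2756260607/31353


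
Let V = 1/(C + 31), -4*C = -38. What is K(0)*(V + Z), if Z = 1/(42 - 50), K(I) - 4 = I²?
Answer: -65/162 ≈ -0.40123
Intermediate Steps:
C = 19/2 (C = -¼*(-38) = 19/2 ≈ 9.5000)
K(I) = 4 + I²
V = 2/81 (V = 1/(19/2 + 31) = 1/(81/2) = 2/81 ≈ 0.024691)
Z = -⅛ (Z = 1/(-8) = -⅛ ≈ -0.12500)
K(0)*(V + Z) = (4 + 0²)*(2/81 - ⅛) = (4 + 0)*(-65/648) = 4*(-65/648) = -65/162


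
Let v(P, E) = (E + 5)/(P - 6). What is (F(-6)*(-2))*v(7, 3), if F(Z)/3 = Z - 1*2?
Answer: 384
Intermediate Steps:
F(Z) = -6 + 3*Z (F(Z) = 3*(Z - 1*2) = 3*(Z - 2) = 3*(-2 + Z) = -6 + 3*Z)
v(P, E) = (5 + E)/(-6 + P)
(F(-6)*(-2))*v(7, 3) = ((-6 + 3*(-6))*(-2))*((5 + 3)/(-6 + 7)) = ((-6 - 18)*(-2))*(8/1) = (-24*(-2))*(1*8) = 48*8 = 384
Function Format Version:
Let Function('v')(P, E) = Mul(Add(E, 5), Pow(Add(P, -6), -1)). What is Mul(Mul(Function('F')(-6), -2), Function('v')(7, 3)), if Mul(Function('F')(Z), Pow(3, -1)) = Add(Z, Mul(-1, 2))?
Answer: 384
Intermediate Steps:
Function('F')(Z) = Add(-6, Mul(3, Z)) (Function('F')(Z) = Mul(3, Add(Z, Mul(-1, 2))) = Mul(3, Add(Z, -2)) = Mul(3, Add(-2, Z)) = Add(-6, Mul(3, Z)))
Function('v')(P, E) = Mul(Pow(Add(-6, P), -1), Add(5, E)) (Function('v')(P, E) = Mul(Add(5, E), Pow(Add(-6, P), -1)) = Mul(Pow(Add(-6, P), -1), Add(5, E)))
Mul(Mul(Function('F')(-6), -2), Function('v')(7, 3)) = Mul(Mul(Add(-6, Mul(3, -6)), -2), Mul(Pow(Add(-6, 7), -1), Add(5, 3))) = Mul(Mul(Add(-6, -18), -2), Mul(Pow(1, -1), 8)) = Mul(Mul(-24, -2), Mul(1, 8)) = Mul(48, 8) = 384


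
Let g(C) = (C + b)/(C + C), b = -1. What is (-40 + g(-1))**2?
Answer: 1521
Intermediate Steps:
g(C) = (-1 + C)/(2*C) (g(C) = (C - 1)/(C + C) = (-1 + C)/((2*C)) = (-1 + C)*(1/(2*C)) = (-1 + C)/(2*C))
(-40 + g(-1))**2 = (-40 + (1/2)*(-1 - 1)/(-1))**2 = (-40 + (1/2)*(-1)*(-2))**2 = (-40 + 1)**2 = (-39)**2 = 1521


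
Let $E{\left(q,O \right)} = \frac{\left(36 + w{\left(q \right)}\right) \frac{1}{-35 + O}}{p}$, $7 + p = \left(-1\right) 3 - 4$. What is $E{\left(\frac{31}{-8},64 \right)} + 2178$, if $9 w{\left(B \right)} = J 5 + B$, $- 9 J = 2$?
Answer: $\frac{572982695}{263088} \approx 2177.9$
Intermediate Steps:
$J = - \frac{2}{9}$ ($J = \left(- \frac{1}{9}\right) 2 = - \frac{2}{9} \approx -0.22222$)
$w{\left(B \right)} = - \frac{10}{81} + \frac{B}{9}$ ($w{\left(B \right)} = \frac{\left(- \frac{2}{9}\right) 5 + B}{9} = \frac{- \frac{10}{9} + B}{9} = - \frac{10}{81} + \frac{B}{9}$)
$p = -14$ ($p = -7 - 7 = -14$)
$E{\left(q,O \right)} = - \frac{\frac{2906}{81} + \frac{q}{9}}{14 \left(-35 + O\right)}$ ($E{\left(q,O \right)} = \frac{\left(36 + \left(- \frac{10}{81} + \frac{q}{9}\right)\right) \frac{1}{-35 + O}}{-14} = \frac{\frac{2906}{81} + \frac{q}{9}}{-35 + O} \left(- \frac{1}{14}\right) = - \frac{\frac{2906}{81} + \frac{q}{9}}{14 \left(-35 + O\right)}$)
$E{\left(\frac{31}{-8},64 \right)} + 2178 = \frac{-2906 - 9 \frac{31}{-8}}{1134 \left(-35 + 64\right)} + 2178 = \frac{-2906 - 9 \cdot 31 \left(- \frac{1}{8}\right)}{1134 \cdot 29} + 2178 = \frac{1}{1134} \cdot \frac{1}{29} \left(-2906 - - \frac{279}{8}\right) + 2178 = \frac{1}{1134} \cdot \frac{1}{29} \left(-2906 + \frac{279}{8}\right) + 2178 = \frac{1}{1134} \cdot \frac{1}{29} \left(- \frac{22969}{8}\right) + 2178 = - \frac{22969}{263088} + 2178 = \frac{572982695}{263088}$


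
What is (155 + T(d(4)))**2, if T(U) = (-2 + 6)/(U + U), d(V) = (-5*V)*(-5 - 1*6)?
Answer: 290736601/12100 ≈ 24028.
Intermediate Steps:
d(V) = 55*V (d(V) = (-5*V)*(-5 - 6) = -5*V*(-11) = 55*V)
T(U) = 2/U (T(U) = 4/((2*U)) = 4*(1/(2*U)) = 2/U)
(155 + T(d(4)))**2 = (155 + 2/((55*4)))**2 = (155 + 2/220)**2 = (155 + 2*(1/220))**2 = (155 + 1/110)**2 = (17051/110)**2 = 290736601/12100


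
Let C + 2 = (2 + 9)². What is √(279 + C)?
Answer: √398 ≈ 19.950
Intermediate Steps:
C = 119 (C = -2 + (2 + 9)² = -2 + 11² = -2 + 121 = 119)
√(279 + C) = √(279 + 119) = √398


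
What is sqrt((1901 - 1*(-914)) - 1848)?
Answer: sqrt(967) ≈ 31.097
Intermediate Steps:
sqrt((1901 - 1*(-914)) - 1848) = sqrt((1901 + 914) - 1848) = sqrt(2815 - 1848) = sqrt(967)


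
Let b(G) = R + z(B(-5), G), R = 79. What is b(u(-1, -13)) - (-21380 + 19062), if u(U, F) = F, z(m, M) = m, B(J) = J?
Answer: 2392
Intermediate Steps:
b(G) = 74 (b(G) = 79 - 5 = 74)
b(u(-1, -13)) - (-21380 + 19062) = 74 - (-21380 + 19062) = 74 - 1*(-2318) = 74 + 2318 = 2392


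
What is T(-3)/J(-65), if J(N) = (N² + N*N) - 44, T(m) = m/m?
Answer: 1/8406 ≈ 0.00011896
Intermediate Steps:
T(m) = 1
J(N) = -44 + 2*N² (J(N) = (N² + N²) - 44 = 2*N² - 44 = -44 + 2*N²)
T(-3)/J(-65) = 1/(-44 + 2*(-65)²) = 1/(-44 + 2*4225) = 1/(-44 + 8450) = 1/8406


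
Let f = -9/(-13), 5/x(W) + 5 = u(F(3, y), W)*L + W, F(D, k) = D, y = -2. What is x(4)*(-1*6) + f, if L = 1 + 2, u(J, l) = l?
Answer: -291/143 ≈ -2.0350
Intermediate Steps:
L = 3
x(W) = 5/(-5 + 4*W) (x(W) = 5/(-5 + (W*3 + W)) = 5/(-5 + (3*W + W)) = 5/(-5 + 4*W))
f = 9/13 (f = -9*(-1/13) = 9/13 ≈ 0.69231)
x(4)*(-1*6) + f = (5/(-5 + 4*4))*(-1*6) + 9/13 = (5/(-5 + 16))*(-6) + 9/13 = (5/11)*(-6) + 9/13 = -30/11 + 9/13 = -291/143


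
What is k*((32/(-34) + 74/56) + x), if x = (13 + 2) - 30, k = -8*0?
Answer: 0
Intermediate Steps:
k = 0
x = -15 (x = 15 - 30 = -15)
k*((32/(-34) + 74/56) + x) = 0*((32/(-34) + 74/56) - 15) = 0*((32*(-1/34) + 74*(1/56)) - 15) = 0*((-16/17 + 37/28) - 15) = 0*(181/476 - 15) = 0*(-6959/476) = 0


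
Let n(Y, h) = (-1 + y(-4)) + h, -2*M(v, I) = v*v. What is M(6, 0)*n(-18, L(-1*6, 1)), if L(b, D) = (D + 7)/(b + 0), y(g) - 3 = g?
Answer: 60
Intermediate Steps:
M(v, I) = -v²/2 (M(v, I) = -v*v/2 = -v²/2)
y(g) = 3 + g
L(b, D) = (7 + D)/b
n(Y, h) = -2 + h (n(Y, h) = (-1 + (3 - 4)) + h = (-1 - 1) + h = -2 + h)
M(6, 0)*n(-18, L(-1*6, 1)) = (-½*6²)*(-2 + (7 + 1)/((-1*6))) = (-½*36)*(-2 + 8/(-6)) = -18*(-2 - ⅙*8) = -18*(-2 - 4/3) = -18*(-10/3) = 60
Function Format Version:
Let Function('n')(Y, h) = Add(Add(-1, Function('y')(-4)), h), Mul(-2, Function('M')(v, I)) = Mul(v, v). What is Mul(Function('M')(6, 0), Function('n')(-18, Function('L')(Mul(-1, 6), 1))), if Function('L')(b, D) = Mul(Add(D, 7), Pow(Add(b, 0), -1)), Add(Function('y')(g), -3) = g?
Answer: 60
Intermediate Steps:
Function('M')(v, I) = Mul(Rational(-1, 2), Pow(v, 2)) (Function('M')(v, I) = Mul(Rational(-1, 2), Mul(v, v)) = Mul(Rational(-1, 2), Pow(v, 2)))
Function('y')(g) = Add(3, g)
Function('L')(b, D) = Mul(Pow(b, -1), Add(7, D)) (Function('L')(b, D) = Mul(Add(7, D), Pow(b, -1)) = Mul(Pow(b, -1), Add(7, D)))
Function('n')(Y, h) = Add(-2, h) (Function('n')(Y, h) = Add(Add(-1, Add(3, -4)), h) = Add(Add(-1, -1), h) = Add(-2, h))
Mul(Function('M')(6, 0), Function('n')(-18, Function('L')(Mul(-1, 6), 1))) = Mul(Mul(Rational(-1, 2), Pow(6, 2)), Add(-2, Mul(Pow(Mul(-1, 6), -1), Add(7, 1)))) = Mul(Mul(Rational(-1, 2), 36), Add(-2, Mul(Pow(-6, -1), 8))) = Mul(-18, Add(-2, Mul(Rational(-1, 6), 8))) = Mul(-18, Add(-2, Rational(-4, 3))) = Mul(-18, Rational(-10, 3)) = 60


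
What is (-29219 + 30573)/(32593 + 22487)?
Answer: 677/27540 ≈ 0.024582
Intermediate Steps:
(-29219 + 30573)/(32593 + 22487) = 1354/55080 = 1354*(1/55080) = 677/27540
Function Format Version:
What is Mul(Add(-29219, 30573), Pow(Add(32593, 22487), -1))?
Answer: Rational(677, 27540) ≈ 0.024582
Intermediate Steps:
Mul(Add(-29219, 30573), Pow(Add(32593, 22487), -1)) = Mul(1354, Pow(55080, -1)) = Mul(1354, Rational(1, 55080)) = Rational(677, 27540)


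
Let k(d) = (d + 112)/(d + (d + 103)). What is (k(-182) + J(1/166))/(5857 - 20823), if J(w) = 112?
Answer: -2093/279009 ≈ -0.0075016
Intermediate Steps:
k(d) = (112 + d)/(103 + 2*d) (k(d) = (112 + d)/(d + (103 + d)) = (112 + d)/(103 + 2*d))
(k(-182) + J(1/166))/(5857 - 20823) = ((112 - 182)/(103 + 2*(-182)) + 112)/(5857 - 20823) = (-70/(103 - 364) + 112)/(-14966) = (-70/(-261) + 112)*(-1/14966) = (-1/261*(-70) + 112)*(-1/14966) = (70/261 + 112)*(-1/14966) = (29302/261)*(-1/14966) = -2093/279009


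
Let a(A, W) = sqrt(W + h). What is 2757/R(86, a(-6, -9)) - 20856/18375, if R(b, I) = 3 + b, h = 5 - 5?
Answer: 16267897/545125 ≈ 29.842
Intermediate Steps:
h = 0
a(A, W) = sqrt(W) (a(A, W) = sqrt(W + 0) = sqrt(W))
2757/R(86, a(-6, -9)) - 20856/18375 = 2757/(3 + 86) - 20856/18375 = 2757/89 - 20856*1/18375 = 2757*(1/89) - 6952/6125 = 2757/89 - 6952/6125 = 16267897/545125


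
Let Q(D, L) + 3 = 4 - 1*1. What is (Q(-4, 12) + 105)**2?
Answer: 11025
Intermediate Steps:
Q(D, L) = 0 (Q(D, L) = -3 + (4 - 1*1) = -3 + (4 - 1) = -3 + 3 = 0)
(Q(-4, 12) + 105)**2 = (0 + 105)**2 = 105**2 = 11025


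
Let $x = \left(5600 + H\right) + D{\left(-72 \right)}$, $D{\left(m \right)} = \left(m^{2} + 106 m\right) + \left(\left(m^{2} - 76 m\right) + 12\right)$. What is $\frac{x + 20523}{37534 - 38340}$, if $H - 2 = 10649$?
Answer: $- \frac{22497}{403} \approx -55.824$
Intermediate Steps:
$D{\left(m \right)} = 12 + 2 m^{2} + 30 m$ ($D{\left(m \right)} = \left(m^{2} + 106 m\right) + \left(12 + m^{2} - 76 m\right) = 12 + 2 m^{2} + 30 m$)
$H = 10651$ ($H = 2 + 10649 = 10651$)
$x = 24471$ ($x = \left(5600 + 10651\right) + \left(12 + 2 \left(-72\right)^{2} + 30 \left(-72\right)\right) = 16251 + \left(12 + 2 \cdot 5184 - 2160\right) = 16251 + \left(12 + 10368 - 2160\right) = 16251 + 8220 = 24471$)
$\frac{x + 20523}{37534 - 38340} = \frac{24471 + 20523}{37534 - 38340} = \frac{44994}{-806} = 44994 \left(- \frac{1}{806}\right) = - \frac{22497}{403}$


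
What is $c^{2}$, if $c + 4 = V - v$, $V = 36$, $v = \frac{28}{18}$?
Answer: $\frac{75076}{81} \approx 926.86$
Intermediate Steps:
$v = \frac{14}{9}$ ($v = 28 \cdot \frac{1}{18} = \frac{14}{9} \approx 1.5556$)
$c = \frac{274}{9}$ ($c = -4 + \left(36 - \frac{14}{9}\right) = -4 + \frac{310}{9} = \frac{274}{9} \approx 30.444$)
$c^{2} = \left(\frac{274}{9}\right)^{2} = \frac{75076}{81}$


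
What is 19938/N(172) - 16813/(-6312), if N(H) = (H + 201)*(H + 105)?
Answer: 1862984629/652162152 ≈ 2.8566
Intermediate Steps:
N(H) = (105 + H)*(201 + H) (N(H) = (201 + H)*(105 + H) = (105 + H)*(201 + H))
19938/N(172) - 16813/(-6312) = 19938/(21105 + 172² + 306*172) - 16813/(-6312) = 19938/(21105 + 29584 + 52632) - 16813*(-1/6312) = 19938/103321 + 16813/6312 = 1862984629/652162152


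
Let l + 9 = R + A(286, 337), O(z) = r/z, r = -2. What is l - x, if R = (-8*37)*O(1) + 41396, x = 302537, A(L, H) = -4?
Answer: -260562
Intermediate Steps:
O(z) = -2/z
R = 41988 (R = (-8*37)*(-2/1) + 41396 = -(-592) + 41396 = -296*(-2) + 41396 = 592 + 41396 = 41988)
l = 41975 (l = -9 + (41988 - 4) = -9 + 41984 = 41975)
l - x = 41975 - 1*302537 = 41975 - 302537 = -260562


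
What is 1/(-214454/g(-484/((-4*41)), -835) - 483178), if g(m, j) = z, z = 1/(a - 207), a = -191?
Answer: 1/84869514 ≈ 1.1783e-8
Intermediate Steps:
z = -1/398 (z = 1/(-191 - 207) = 1/(-398) = -1/398 ≈ -0.0025126)
g(m, j) = -1/398
1/(-214454/g(-484/((-4*41)), -835) - 483178) = 1/(-214454/(-1/398) - 483178) = 1/(-214454*(-398) - 483178) = 1/(85352692 - 483178) = 1/84869514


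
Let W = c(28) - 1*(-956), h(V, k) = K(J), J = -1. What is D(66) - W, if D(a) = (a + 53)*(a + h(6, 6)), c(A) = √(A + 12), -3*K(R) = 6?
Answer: 6660 - 2*√10 ≈ 6653.7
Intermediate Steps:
K(R) = -2 (K(R) = -⅓*6 = -2)
h(V, k) = -2
c(A) = √(12 + A)
W = 956 + 2*√10 (W = √(12 + 28) - 1*(-956) = √40 + 956 = 2*√10 + 956 = 956 + 2*√10 ≈ 962.32)
D(a) = (-2 + a)*(53 + a) (D(a) = (a + 53)*(a - 2) = (53 + a)*(-2 + a) = (-2 + a)*(53 + a))
D(66) - W = (-106 + 66² + 51*66) - (956 + 2*√10) = (-106 + 4356 + 3366) + (-956 - 2*√10) = 7616 + (-956 - 2*√10) = 6660 - 2*√10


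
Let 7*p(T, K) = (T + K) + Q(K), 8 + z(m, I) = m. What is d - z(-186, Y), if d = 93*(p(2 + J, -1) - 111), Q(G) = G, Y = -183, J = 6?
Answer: -70345/7 ≈ -10049.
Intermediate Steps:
z(m, I) = -8 + m
p(T, K) = T/7 + 2*K/7 (p(T, K) = ((T + K) + K)/7 = ((K + T) + K)/7 = (T + 2*K)/7 = T/7 + 2*K/7)
d = -71703/7 (d = 93*(((2 + 6)/7 + (2/7)*(-1)) - 111) = 93*(((⅐)*8 - 2/7) - 111) = 93*((8/7 - 2/7) - 111) = 93*(6/7 - 111) = 93*(-771/7) = -71703/7 ≈ -10243.)
d - z(-186, Y) = -71703/7 - (-8 - 186) = -71703/7 - 1*(-194) = -71703/7 + 194 = -70345/7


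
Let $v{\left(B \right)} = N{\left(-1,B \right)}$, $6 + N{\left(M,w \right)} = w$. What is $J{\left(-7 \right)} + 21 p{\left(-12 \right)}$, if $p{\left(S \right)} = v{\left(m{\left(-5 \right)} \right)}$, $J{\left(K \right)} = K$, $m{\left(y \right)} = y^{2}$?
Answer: $392$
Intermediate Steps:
$N{\left(M,w \right)} = -6 + w$
$v{\left(B \right)} = -6 + B$
$p{\left(S \right)} = 19$ ($p{\left(S \right)} = -6 + \left(-5\right)^{2} = -6 + 25 = 19$)
$J{\left(-7 \right)} + 21 p{\left(-12 \right)} = -7 + 21 \cdot 19 = -7 + 399 = 392$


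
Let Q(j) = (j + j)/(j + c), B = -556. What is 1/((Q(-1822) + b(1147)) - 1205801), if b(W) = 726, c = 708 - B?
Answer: -279/336214103 ≈ -8.2983e-7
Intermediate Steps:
c = 1264 (c = 708 - 1*(-556) = 708 + 556 = 1264)
Q(j) = 2*j/(1264 + j) (Q(j) = (j + j)/(j + 1264) = (2*j)/(1264 + j) = 2*j/(1264 + j))
1/((Q(-1822) + b(1147)) - 1205801) = 1/((2*(-1822)/(1264 - 1822) + 726) - 1205801) = 1/((2*(-1822)/(-558) + 726) - 1205801) = 1/((2*(-1822)*(-1/558) + 726) - 1205801) = 1/((1822/279 + 726) - 1205801) = 1/(204376/279 - 1205801) = 1/(-336214103/279) = -279/336214103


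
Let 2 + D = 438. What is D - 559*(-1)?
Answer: 995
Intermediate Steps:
D = 436 (D = -2 + 438 = 436)
D - 559*(-1) = 436 - 559*(-1) = 436 - 1*(-559) = 436 + 559 = 995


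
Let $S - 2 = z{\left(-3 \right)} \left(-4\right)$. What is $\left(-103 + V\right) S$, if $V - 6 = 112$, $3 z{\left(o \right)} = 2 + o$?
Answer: $50$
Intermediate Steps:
$z{\left(o \right)} = \frac{2}{3} + \frac{o}{3}$ ($z{\left(o \right)} = \frac{2 + o}{3} = \frac{2}{3} + \frac{o}{3}$)
$V = 118$ ($V = 6 + 112 = 118$)
$S = \frac{10}{3}$ ($S = 2 + \left(\frac{2}{3} + \frac{1}{3} \left(-3\right)\right) \left(-4\right) = 2 + \left(\frac{2}{3} - 1\right) \left(-4\right) = 2 - - \frac{4}{3} = 2 + \frac{4}{3} = \frac{10}{3} \approx 3.3333$)
$\left(-103 + V\right) S = \left(-103 + 118\right) \frac{10}{3} = 15 \cdot \frac{10}{3} = 50$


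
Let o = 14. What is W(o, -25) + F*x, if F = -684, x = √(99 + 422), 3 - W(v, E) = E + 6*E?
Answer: 178 - 684*√521 ≈ -15435.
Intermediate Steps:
W(v, E) = 3 - 7*E (W(v, E) = 3 - (E + 6*E) = 3 - 7*E)
x = √521 ≈ 22.825
W(o, -25) + F*x = (3 - 7*(-25)) - 684*√521 = (3 + 175) - 684*√521 = 178 - 684*√521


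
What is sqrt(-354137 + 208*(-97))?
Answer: I*sqrt(374313) ≈ 611.81*I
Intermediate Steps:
sqrt(-354137 + 208*(-97)) = sqrt(-354137 - 20176) = sqrt(-374313) = I*sqrt(374313)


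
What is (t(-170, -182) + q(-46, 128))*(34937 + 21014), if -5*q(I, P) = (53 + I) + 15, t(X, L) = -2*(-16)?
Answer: 7721238/5 ≈ 1.5442e+6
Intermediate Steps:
t(X, L) = 32
q(I, P) = -68/5 - I/5 (q(I, P) = -((53 + I) + 15)/5 = -(68 + I)/5 = -68/5 - I/5)
(t(-170, -182) + q(-46, 128))*(34937 + 21014) = (32 + (-68/5 - ⅕*(-46)))*(34937 + 21014) = (32 + (-68/5 + 46/5))*55951 = (32 - 22/5)*55951 = (138/5)*55951 = 7721238/5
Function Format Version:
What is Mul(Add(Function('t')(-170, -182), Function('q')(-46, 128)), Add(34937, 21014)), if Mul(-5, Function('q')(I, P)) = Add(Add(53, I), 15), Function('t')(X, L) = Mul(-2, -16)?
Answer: Rational(7721238, 5) ≈ 1.5442e+6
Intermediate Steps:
Function('t')(X, L) = 32
Function('q')(I, P) = Add(Rational(-68, 5), Mul(Rational(-1, 5), I)) (Function('q')(I, P) = Mul(Rational(-1, 5), Add(Add(53, I), 15)) = Mul(Rational(-1, 5), Add(68, I)) = Add(Rational(-68, 5), Mul(Rational(-1, 5), I)))
Mul(Add(Function('t')(-170, -182), Function('q')(-46, 128)), Add(34937, 21014)) = Mul(Add(32, Add(Rational(-68, 5), Mul(Rational(-1, 5), -46))), Add(34937, 21014)) = Mul(Add(32, Add(Rational(-68, 5), Rational(46, 5))), 55951) = Mul(Add(32, Rational(-22, 5)), 55951) = Mul(Rational(138, 5), 55951) = Rational(7721238, 5)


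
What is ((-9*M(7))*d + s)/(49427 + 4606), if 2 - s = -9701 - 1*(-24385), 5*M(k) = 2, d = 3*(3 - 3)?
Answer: -4894/18011 ≈ -0.27172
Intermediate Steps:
d = 0 (d = 3*0 = 0)
M(k) = 2/5 (M(k) = (1/5)*2 = 2/5)
s = -14682 (s = 2 - (-9701 - 1*(-24385)) = 2 - (-9701 + 24385) = 2 - 1*14684 = 2 - 14684 = -14682)
((-9*M(7))*d + s)/(49427 + 4606) = (-9*2/5*0 - 14682)/(49427 + 4606) = (-18/5*0 - 14682)/54033 = (0 - 14682)*(1/54033) = -14682*1/54033 = -4894/18011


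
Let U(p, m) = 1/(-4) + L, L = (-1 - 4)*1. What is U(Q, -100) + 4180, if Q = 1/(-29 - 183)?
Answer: 16699/4 ≈ 4174.8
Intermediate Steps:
L = -5 (L = -5*1 = -5)
Q = -1/212 (Q = 1/(-212) = -1/212 ≈ -0.0047170)
U(p, m) = -21/4 (U(p, m) = 1/(-4) - 5 = -1/4 - 5 = -21/4)
U(Q, -100) + 4180 = -21/4 + 4180 = 16699/4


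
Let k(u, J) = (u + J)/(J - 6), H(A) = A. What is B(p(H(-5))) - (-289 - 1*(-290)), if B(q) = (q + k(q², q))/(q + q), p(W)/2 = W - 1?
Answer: -7/36 ≈ -0.19444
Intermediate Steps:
k(u, J) = (J + u)/(-6 + J)
p(W) = -2 + 2*W (p(W) = 2*(W - 1) = 2*(-1 + W) = -2 + 2*W)
B(q) = (q + (q + q²)/(-6 + q))/(2*q) (B(q) = (q + (q + q²)/(-6 + q))/(q + q) = (q + (q + q²)/(-6 + q))/((2*q)) = (q + (q + q²)/(-6 + q))*(1/(2*q)) = (q + (q + q²)/(-6 + q))/(2*q))
B(p(H(-5))) - (-289 - 1*(-290)) = (-5/2 + (-2 + 2*(-5)))/(-6 + (-2 + 2*(-5))) - (-289 - 1*(-290)) = (-5/2 + (-2 - 10))/(-6 + (-2 - 10)) - (-289 + 290) = (-5/2 - 12)/(-6 - 12) - 1*1 = -29/2/(-18) - 1 = -1/18*(-29/2) - 1 = 29/36 - 1 = -7/36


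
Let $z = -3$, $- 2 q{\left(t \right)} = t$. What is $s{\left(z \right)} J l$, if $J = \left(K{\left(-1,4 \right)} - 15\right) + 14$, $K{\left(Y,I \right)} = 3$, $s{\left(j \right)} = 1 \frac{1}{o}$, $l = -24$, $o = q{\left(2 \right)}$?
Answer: $48$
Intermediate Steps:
$q{\left(t \right)} = - \frac{t}{2}$
$o = -1$ ($o = \left(- \frac{1}{2}\right) 2 = -1$)
$s{\left(j \right)} = -1$ ($s{\left(j \right)} = 1 \frac{1}{-1} = 1 \left(-1\right) = -1$)
$J = 2$ ($J = \left(3 - 15\right) + 14 = -12 + 14 = 2$)
$s{\left(z \right)} J l = \left(-1\right) 2 \left(-24\right) = \left(-2\right) \left(-24\right) = 48$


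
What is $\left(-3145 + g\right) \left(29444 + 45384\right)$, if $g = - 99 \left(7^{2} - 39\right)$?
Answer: $-309413780$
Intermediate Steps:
$g = -990$ ($g = - 99 \left(49 - 39\right) = \left(-99\right) 10 = -990$)
$\left(-3145 + g\right) \left(29444 + 45384\right) = \left(-3145 - 990\right) \left(29444 + 45384\right) = \left(-4135\right) 74828 = -309413780$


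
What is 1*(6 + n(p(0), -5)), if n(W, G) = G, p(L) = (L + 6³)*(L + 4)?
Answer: 1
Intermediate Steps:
p(L) = (4 + L)*(216 + L) (p(L) = (L + 216)*(4 + L) = (216 + L)*(4 + L) = (4 + L)*(216 + L))
1*(6 + n(p(0), -5)) = 1*(6 - 5) = 1*1 = 1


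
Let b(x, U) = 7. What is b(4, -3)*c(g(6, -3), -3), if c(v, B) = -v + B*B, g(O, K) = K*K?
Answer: 0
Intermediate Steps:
g(O, K) = K²
c(v, B) = B² - v (c(v, B) = -v + B² = B² - v)
b(4, -3)*c(g(6, -3), -3) = 7*((-3)² - 1*(-3)²) = 7*(9 - 1*9) = 7*(9 - 9) = 7*0 = 0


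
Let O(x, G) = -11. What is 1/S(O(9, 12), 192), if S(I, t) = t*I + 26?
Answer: -1/2086 ≈ -0.00047939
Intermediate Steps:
S(I, t) = 26 + I*t (S(I, t) = I*t + 26 = 26 + I*t)
1/S(O(9, 12), 192) = 1/(26 - 11*192) = 1/(26 - 2112) = 1/(-2086) = -1/2086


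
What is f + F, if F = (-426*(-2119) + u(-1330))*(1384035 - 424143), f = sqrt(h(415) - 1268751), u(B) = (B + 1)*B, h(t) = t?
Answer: 2563165051488 + 4*I*sqrt(79271) ≈ 2.5632e+12 + 1126.2*I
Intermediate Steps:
u(B) = B*(1 + B) (u(B) = (1 + B)*B = B*(1 + B))
f = 4*I*sqrt(79271) (f = sqrt(415 - 1268751) = sqrt(-1268336) = 4*I*sqrt(79271) ≈ 1126.2*I)
F = 2563165051488 (F = (-426*(-2119) - 1330*(1 - 1330))*(1384035 - 424143) = (902694 - 1330*(-1329))*959892 = (902694 + 1767570)*959892 = 2670264*959892 = 2563165051488)
f + F = 4*I*sqrt(79271) + 2563165051488 = 2563165051488 + 4*I*sqrt(79271)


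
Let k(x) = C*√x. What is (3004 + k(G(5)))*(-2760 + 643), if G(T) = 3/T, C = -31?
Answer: -6359468 + 65627*√15/5 ≈ -6.3086e+6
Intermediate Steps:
k(x) = -31*√x
(3004 + k(G(5)))*(-2760 + 643) = (3004 - 31*√15/5)*(-2760 + 643) = (3004 - 31*√15/5)*(-2117) = -6359468 + 65627*√15/5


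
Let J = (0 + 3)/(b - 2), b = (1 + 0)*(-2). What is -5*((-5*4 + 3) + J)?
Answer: 355/4 ≈ 88.750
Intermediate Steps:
b = -2 (b = 1*(-2) = -2)
J = -¾ (J = (0 + 3)/(-2 - 2) = 3/(-4) = 3*(-¼) = -¾ ≈ -0.75000)
-5*((-5*4 + 3) + J) = -5*((-5*4 + 3) - ¾) = -5*((-20 + 3) - ¾) = -5*(-17 - ¾) = -5*(-71/4) = 355/4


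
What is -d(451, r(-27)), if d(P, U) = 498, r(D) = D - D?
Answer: -498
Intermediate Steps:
r(D) = 0
-d(451, r(-27)) = -1*498 = -498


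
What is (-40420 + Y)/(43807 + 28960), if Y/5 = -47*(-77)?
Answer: -22325/72767 ≈ -0.30680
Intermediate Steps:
Y = 18095 (Y = 5*(-47*(-77)) = 5*3619 = 18095)
(-40420 + Y)/(43807 + 28960) = (-40420 + 18095)/(43807 + 28960) = -22325/72767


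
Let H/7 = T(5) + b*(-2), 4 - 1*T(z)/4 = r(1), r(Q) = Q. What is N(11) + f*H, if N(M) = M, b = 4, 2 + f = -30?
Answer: -885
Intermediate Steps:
f = -32 (f = -2 - 30 = -32)
T(z) = 12 (T(z) = 16 - 4*1 = 16 - 4 = 12)
H = 28 (H = 7*(12 + 4*(-2)) = 7*(12 - 8) = 7*4 = 28)
N(11) + f*H = 11 - 32*28 = 11 - 896 = -885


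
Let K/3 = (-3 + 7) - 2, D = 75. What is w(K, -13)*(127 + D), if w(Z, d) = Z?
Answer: 1212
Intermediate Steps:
K = 6 (K = 3*((-3 + 7) - 2) = 3*(4 - 2) = 3*2 = 6)
w(K, -13)*(127 + D) = 6*(127 + 75) = 6*202 = 1212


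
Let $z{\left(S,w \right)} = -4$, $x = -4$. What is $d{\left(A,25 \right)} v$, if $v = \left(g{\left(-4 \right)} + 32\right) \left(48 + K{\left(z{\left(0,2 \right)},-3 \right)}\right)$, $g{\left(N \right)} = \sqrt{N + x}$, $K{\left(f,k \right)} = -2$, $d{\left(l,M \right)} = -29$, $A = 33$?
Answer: $-42688 - 2668 i \sqrt{2} \approx -42688.0 - 3773.1 i$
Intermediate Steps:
$g{\left(N \right)} = \sqrt{-4 + N}$ ($g{\left(N \right)} = \sqrt{N - 4} = \sqrt{-4 + N}$)
$v = 1472 + 92 i \sqrt{2}$ ($v = \left(\sqrt{-4 - 4} + 32\right) \left(48 - 2\right) = \left(\sqrt{-8} + 32\right) 46 = \left(2 i \sqrt{2} + 32\right) 46 = \left(32 + 2 i \sqrt{2}\right) 46 = 1472 + 92 i \sqrt{2} \approx 1472.0 + 130.11 i$)
$d{\left(A,25 \right)} v = - 29 \left(1472 + 92 i \sqrt{2}\right) = -42688 - 2668 i \sqrt{2}$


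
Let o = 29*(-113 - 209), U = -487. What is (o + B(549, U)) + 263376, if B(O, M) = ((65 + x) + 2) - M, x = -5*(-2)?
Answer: 254602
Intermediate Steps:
x = 10
B(O, M) = 77 - M (B(O, M) = ((65 + 10) + 2) - M = (75 + 2) - M = 77 - M)
o = -9338 (o = 29*(-322) = -9338)
(o + B(549, U)) + 263376 = (-9338 + (77 - 1*(-487))) + 263376 = (-9338 + (77 + 487)) + 263376 = (-9338 + 564) + 263376 = -8774 + 263376 = 254602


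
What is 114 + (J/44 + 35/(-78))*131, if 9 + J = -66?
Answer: -288421/1716 ≈ -168.08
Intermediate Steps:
J = -75 (J = -9 - 66 = -75)
114 + (J/44 + 35/(-78))*131 = 114 + (-75/44 + 35/(-78))*131 = 114 + (-75*1/44 + 35*(-1/78))*131 = 114 + (-75/44 - 35/78)*131 = 114 - 3695/1716*131 = 114 - 484045/1716 = -288421/1716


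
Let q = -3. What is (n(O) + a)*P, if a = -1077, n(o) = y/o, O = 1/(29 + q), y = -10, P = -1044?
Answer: 1395828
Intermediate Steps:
O = 1/26 (O = 1/(29 - 3) = 1/26 ≈ 0.038462)
n(o) = -10/o
(n(O) + a)*P = (-10/1/26 - 1077)*(-1044) = (-10*26 - 1077)*(-1044) = (-260 - 1077)*(-1044) = -1337*(-1044) = 1395828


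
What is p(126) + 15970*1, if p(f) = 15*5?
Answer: 16045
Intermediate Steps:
p(f) = 75
p(126) + 15970*1 = 75 + 15970*1 = 75 + 15970 = 16045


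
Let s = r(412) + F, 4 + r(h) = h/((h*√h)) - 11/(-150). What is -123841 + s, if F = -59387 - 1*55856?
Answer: -35863189/150 + √103/206 ≈ -2.3909e+5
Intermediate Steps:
r(h) = -589/150 + h^(-½) (r(h) = -4 + (h/((h*√h)) - 11/(-150)) = -4 + (h/(h^(3/2)) - 11*(-1/150)) = -4 + (h/h^(3/2) + 11/150) = -4 + (h^(-½) + 11/150) = -4 + (11/150 + h^(-½)) = -589/150 + h^(-½))
F = -115243 (F = -59387 - 55856 = -115243)
s = -17287039/150 + √103/206 (s = (-589/150 + 412^(-½)) - 115243 = (-589/150 + √103/206) - 115243 = -17287039/150 + √103/206 ≈ -1.1525e+5)
-123841 + s = -123841 + (-17287039/150 + √103/206) = -35863189/150 + √103/206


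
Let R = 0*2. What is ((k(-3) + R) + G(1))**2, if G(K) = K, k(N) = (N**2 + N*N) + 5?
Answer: 576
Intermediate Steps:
k(N) = 5 + 2*N**2 (k(N) = (N**2 + N**2) + 5 = 2*N**2 + 5 = 5 + 2*N**2)
R = 0
((k(-3) + R) + G(1))**2 = (((5 + 2*(-3)**2) + 0) + 1)**2 = (((5 + 2*9) + 0) + 1)**2 = (((5 + 18) + 0) + 1)**2 = ((23 + 0) + 1)**2 = (23 + 1)**2 = 24**2 = 576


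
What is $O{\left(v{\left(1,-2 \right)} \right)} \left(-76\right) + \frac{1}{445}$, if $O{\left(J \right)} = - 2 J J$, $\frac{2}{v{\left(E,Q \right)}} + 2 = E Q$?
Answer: $\frac{16911}{445} \approx 38.002$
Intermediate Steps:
$v{\left(E,Q \right)} = \frac{2}{-2 + E Q}$
$O{\left(J \right)} = - 2 J^{2}$
$O{\left(v{\left(1,-2 \right)} \right)} \left(-76\right) + \frac{1}{445} = - 2 \left(\frac{2}{-2 + 1 \left(-2\right)}\right)^{2} \left(-76\right) + \frac{1}{445} = - 2 \left(\frac{2}{-2 - 2}\right)^{2} \left(-76\right) + \frac{1}{445} = - 2 \left(\frac{2}{-4}\right)^{2} \left(-76\right) + \frac{1}{445} = - 2 \left(2 \left(- \frac{1}{4}\right)\right)^{2} \left(-76\right) + \frac{1}{445} = - 2 \left(- \frac{1}{2}\right)^{2} \left(-76\right) + \frac{1}{445} = \left(-2\right) \frac{1}{4} \left(-76\right) + \frac{1}{445} = \left(- \frac{1}{2}\right) \left(-76\right) + \frac{1}{445} = 38 + \frac{1}{445} = \frac{16911}{445}$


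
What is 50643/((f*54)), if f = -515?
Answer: -5627/3090 ≈ -1.8210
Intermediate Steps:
50643/((f*54)) = 50643/((-515*54)) = 50643/(-27810) = 50643*(-1/27810) = -5627/3090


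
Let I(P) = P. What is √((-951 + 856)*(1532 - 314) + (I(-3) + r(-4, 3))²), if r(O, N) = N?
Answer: I*√115710 ≈ 340.16*I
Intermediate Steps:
√((-951 + 856)*(1532 - 314) + (I(-3) + r(-4, 3))²) = √((-951 + 856)*(1532 - 314) + (-3 + 3)²) = √(-95*1218 + 0²) = √(-115710 + 0) = √(-115710) = I*√115710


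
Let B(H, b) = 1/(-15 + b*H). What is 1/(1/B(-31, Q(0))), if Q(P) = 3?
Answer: -1/108 ≈ -0.0092593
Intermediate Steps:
B(H, b) = 1/(-15 + H*b)
1/(1/B(-31, Q(0))) = 1/(1/(1/(-15 - 31*3))) = 1/(1/(1/(-15 - 93))) = 1/(1/(1/(-108))) = 1/(1/(-1/108)) = 1/(-108) = -1/108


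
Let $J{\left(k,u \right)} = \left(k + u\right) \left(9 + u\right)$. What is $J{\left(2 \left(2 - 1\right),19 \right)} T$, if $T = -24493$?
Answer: $-14401884$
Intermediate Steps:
$J{\left(k,u \right)} = \left(9 + u\right) \left(k + u\right)$
$J{\left(2 \left(2 - 1\right),19 \right)} T = \left(19^{2} + 9 \cdot 2 \left(2 - 1\right) + 9 \cdot 19 + 2 \left(2 - 1\right) 19\right) \left(-24493\right) = \left(361 + 9 \cdot 2 \cdot 1 + 171 + 2 \cdot 1 \cdot 19\right) \left(-24493\right) = \left(361 + 9 \cdot 2 + 171 + 2 \cdot 19\right) \left(-24493\right) = \left(361 + 18 + 171 + 38\right) \left(-24493\right) = 588 \left(-24493\right) = -14401884$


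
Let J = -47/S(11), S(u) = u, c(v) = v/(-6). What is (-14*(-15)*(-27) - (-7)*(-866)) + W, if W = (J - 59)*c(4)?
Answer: -128588/11 ≈ -11690.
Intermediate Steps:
c(v) = -v/6 (c(v) = v*(-1/6) = -v/6)
J = -47/11 ≈ -4.2727
W = 464/11 (W = (-47/11 - 59)*(-1/6*4) = -696/11*(-2/3) = 464/11 ≈ 42.182)
(-14*(-15)*(-27) - (-7)*(-866)) + W = (-14*(-15)*(-27) - (-7)*(-866)) + 464/11 = (210*(-27) - 1*6062) + 464/11 = (-5670 - 6062) + 464/11 = -11732 + 464/11 = -128588/11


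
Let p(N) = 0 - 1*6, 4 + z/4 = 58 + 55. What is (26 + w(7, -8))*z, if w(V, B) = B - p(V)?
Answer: 10464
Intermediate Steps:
z = 436 (z = -16 + 4*(58 + 55) = -16 + 4*113 = -16 + 452 = 436)
p(N) = -6 (p(N) = 0 - 6 = -6)
w(V, B) = 6 + B (w(V, B) = B - 1*(-6) = B + 6 = 6 + B)
(26 + w(7, -8))*z = (26 + (6 - 8))*436 = (26 - 2)*436 = 24*436 = 10464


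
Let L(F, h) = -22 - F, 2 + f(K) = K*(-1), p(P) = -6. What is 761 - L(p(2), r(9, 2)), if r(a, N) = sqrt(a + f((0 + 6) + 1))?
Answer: 777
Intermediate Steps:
f(K) = -2 - K (f(K) = -2 + K*(-1) = -2 - K)
r(a, N) = sqrt(-9 + a) (r(a, N) = sqrt(a + (-2 - ((0 + 6) + 1))) = sqrt(a + (-2 - (6 + 1))) = sqrt(a + (-2 - 1*7)) = sqrt(a + (-2 - 7)) = sqrt(a - 9) = sqrt(-9 + a))
761 - L(p(2), r(9, 2)) = 761 - (-22 - 1*(-6)) = 761 - (-22 + 6) = 761 - 1*(-16) = 761 + 16 = 777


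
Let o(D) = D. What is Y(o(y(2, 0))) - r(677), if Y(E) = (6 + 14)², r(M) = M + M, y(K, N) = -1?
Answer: -954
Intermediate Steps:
r(M) = 2*M
Y(E) = 400 (Y(E) = 20² = 400)
Y(o(y(2, 0))) - r(677) = 400 - 2*677 = 400 - 1*1354 = 400 - 1354 = -954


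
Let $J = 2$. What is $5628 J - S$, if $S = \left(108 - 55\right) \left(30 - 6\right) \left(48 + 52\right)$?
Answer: $-115944$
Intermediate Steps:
$S = 127200$ ($S = 53 \cdot 24 \cdot 100 = 53 \cdot 2400 = 127200$)
$5628 J - S = 5628 \cdot 2 - 127200 = 11256 - 127200 = -115944$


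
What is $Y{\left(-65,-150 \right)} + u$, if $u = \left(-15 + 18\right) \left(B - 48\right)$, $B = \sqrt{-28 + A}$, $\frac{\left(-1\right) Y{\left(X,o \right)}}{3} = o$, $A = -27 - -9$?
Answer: $306 + 3 i \sqrt{46} \approx 306.0 + 20.347 i$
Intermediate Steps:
$A = -18$ ($A = -27 + 9 = -18$)
$Y{\left(X,o \right)} = - 3 o$
$B = i \sqrt{46}$ ($B = \sqrt{-28 - 18} = \sqrt{-46} = i \sqrt{46} \approx 6.7823 i$)
$u = -144 + 3 i \sqrt{46}$ ($u = \left(-15 + 18\right) \left(i \sqrt{46} - 48\right) = 3 \left(-48 + i \sqrt{46}\right) = -144 + 3 i \sqrt{46} \approx -144.0 + 20.347 i$)
$Y{\left(-65,-150 \right)} + u = \left(-3\right) \left(-150\right) - \left(144 - 3 i \sqrt{46}\right) = 450 - \left(144 - 3 i \sqrt{46}\right) = 306 + 3 i \sqrt{46}$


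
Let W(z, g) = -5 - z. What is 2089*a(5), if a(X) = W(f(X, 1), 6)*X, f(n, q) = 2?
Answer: -73115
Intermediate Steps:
a(X) = -7*X (a(X) = (-5 - 1*2)*X = (-5 - 2)*X = -7*X)
2089*a(5) = 2089*(-7*5) = 2089*(-35) = -73115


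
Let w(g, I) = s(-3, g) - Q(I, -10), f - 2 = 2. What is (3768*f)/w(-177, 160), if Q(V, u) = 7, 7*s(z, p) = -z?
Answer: -52752/23 ≈ -2293.6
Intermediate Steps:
f = 4 (f = 2 + 2 = 4)
s(z, p) = -z/7 (s(z, p) = (-z)/7 = -z/7)
w(g, I) = -46/7 (w(g, I) = -⅐*(-3) - 1*7 = 3/7 - 7 = -46/7)
(3768*f)/w(-177, 160) = (3768*4)/(-46/7) = 15072*(-7/46) = -52752/23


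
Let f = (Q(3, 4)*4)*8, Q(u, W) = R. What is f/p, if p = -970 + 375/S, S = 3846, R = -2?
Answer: 82048/1243415 ≈ 0.065986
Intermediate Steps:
Q(u, W) = -2
f = -64 (f = -2*4*8 = -8*8 = -64)
p = -1243415/1282 (p = -970 + 375/3846 = -970 + 375*(1/3846) = -970 + 125/1282 = -1243415/1282 ≈ -969.90)
f/p = -64/(-1243415/1282) = -64*(-1282/1243415) = 82048/1243415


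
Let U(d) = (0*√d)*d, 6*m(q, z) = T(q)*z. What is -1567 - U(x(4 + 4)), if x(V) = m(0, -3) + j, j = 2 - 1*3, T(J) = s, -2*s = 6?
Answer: -1567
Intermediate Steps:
s = -3 (s = -½*6 = -3)
T(J) = -3
m(q, z) = -z/2 (m(q, z) = (-3*z)/6 = -z/2)
j = -1 (j = 2 - 3 = -1)
x(V) = ½ (x(V) = -½*(-3) - 1 = 3/2 - 1 = ½)
U(d) = 0 (U(d) = 0*d = 0)
-1567 - U(x(4 + 4)) = -1567 - 1*0 = -1567 + 0 = -1567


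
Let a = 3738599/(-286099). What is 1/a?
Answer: -286099/3738599 ≈ -0.076526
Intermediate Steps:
a = -3738599/286099 (a = 3738599*(-1/286099) = -3738599/286099 ≈ -13.068)
1/a = 1/(-3738599/286099) = -286099/3738599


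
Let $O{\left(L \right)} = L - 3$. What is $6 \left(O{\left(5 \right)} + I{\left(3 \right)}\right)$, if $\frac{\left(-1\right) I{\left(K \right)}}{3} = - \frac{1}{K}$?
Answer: $18$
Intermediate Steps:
$I{\left(K \right)} = \frac{3}{K}$ ($I{\left(K \right)} = - 3 \left(- \frac{1}{K}\right) = \frac{3}{K}$)
$O{\left(L \right)} = -3 + L$ ($O{\left(L \right)} = L - 3 = -3 + L$)
$6 \left(O{\left(5 \right)} + I{\left(3 \right)}\right) = 6 \left(\left(-3 + 5\right) + \frac{3}{3}\right) = 6 \left(2 + 3 \cdot \frac{1}{3}\right) = 6 \left(2 + 1\right) = 6 \cdot 3 = 18$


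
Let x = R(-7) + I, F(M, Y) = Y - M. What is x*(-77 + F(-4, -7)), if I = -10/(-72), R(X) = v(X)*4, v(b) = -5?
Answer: 14300/9 ≈ 1588.9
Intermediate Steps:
R(X) = -20 (R(X) = -5*4 = -20)
I = 5/36 (I = -10*(-1/72) = 5/36 ≈ 0.13889)
x = -715/36 (x = -20 + 5/36 = -715/36 ≈ -19.861)
x*(-77 + F(-4, -7)) = -715*(-77 + (-7 - 1*(-4)))/36 = -715*(-77 + (-7 + 4))/36 = -715*(-77 - 3)/36 = -715/36*(-80) = 14300/9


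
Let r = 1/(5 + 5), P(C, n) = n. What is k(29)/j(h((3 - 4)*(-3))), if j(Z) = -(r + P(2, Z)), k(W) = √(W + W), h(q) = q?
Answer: -10*√58/31 ≈ -2.4567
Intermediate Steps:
k(W) = √2*√W (k(W) = √(2*W) = √2*√W)
r = ⅒ (r = 1/10 = ⅒ ≈ 0.10000)
j(Z) = -⅒ - Z (j(Z) = -(⅒ + Z) = -⅒ - Z)
k(29)/j(h((3 - 4)*(-3))) = (√2*√29)/(-⅒ - (3 - 4)*(-3)) = √58/(-⅒ - (-1)*(-3)) = √58/(-⅒ - 1*3) = √58/(-⅒ - 3) = √58/(-31/10) = √58*(-10/31) = -10*√58/31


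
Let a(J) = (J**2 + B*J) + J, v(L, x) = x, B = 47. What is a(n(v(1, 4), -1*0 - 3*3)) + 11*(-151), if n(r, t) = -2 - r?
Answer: -1913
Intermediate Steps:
a(J) = J**2 + 48*J (a(J) = (J**2 + 47*J) + J = J**2 + 48*J)
a(n(v(1, 4), -1*0 - 3*3)) + 11*(-151) = (-2 - 1*4)*(48 + (-2 - 1*4)) + 11*(-151) = (-2 - 4)*(48 + (-2 - 4)) - 1661 = -6*(48 - 6) - 1661 = -6*42 - 1661 = -252 - 1661 = -1913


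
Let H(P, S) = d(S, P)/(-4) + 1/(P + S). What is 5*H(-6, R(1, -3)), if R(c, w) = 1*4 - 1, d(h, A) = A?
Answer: 35/6 ≈ 5.8333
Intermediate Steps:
R(c, w) = 3 (R(c, w) = 4 - 1 = 3)
H(P, S) = 1/(P + S) - P/4 (H(P, S) = P/(-4) + 1/(P + S) = P*(-1/4) + 1/(P + S) = -P/4 + 1/(P + S) = 1/(P + S) - P/4)
5*H(-6, R(1, -3)) = 5*((4 - 1*(-6)**2 - 1*(-6)*3)/(4*(-6 + 3))) = 5*((1/4)*(4 - 1*36 + 18)/(-3)) = 5*((1/4)*(-1/3)*(4 - 36 + 18)) = 5*((1/4)*(-1/3)*(-14)) = 5*(7/6) = 35/6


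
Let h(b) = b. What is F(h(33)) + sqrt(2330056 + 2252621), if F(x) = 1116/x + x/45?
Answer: 5701/165 + sqrt(4582677) ≈ 2175.3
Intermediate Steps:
F(x) = 1116/x + x/45 (F(x) = 1116/x + x*(1/45) = 1116/x + x/45)
F(h(33)) + sqrt(2330056 + 2252621) = (1116/33 + (1/45)*33) + sqrt(2330056 + 2252621) = (1116*(1/33) + 11/15) + sqrt(4582677) = (372/11 + 11/15) + sqrt(4582677) = 5701/165 + sqrt(4582677)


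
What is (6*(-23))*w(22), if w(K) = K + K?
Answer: -6072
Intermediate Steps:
w(K) = 2*K
(6*(-23))*w(22) = (6*(-23))*(2*22) = -138*44 = -6072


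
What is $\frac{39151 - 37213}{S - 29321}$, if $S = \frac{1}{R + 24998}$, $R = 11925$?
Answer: $- \frac{11926129}{180436547} \approx -0.066096$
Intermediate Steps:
$S = \frac{1}{36923}$ ($S = \frac{1}{11925 + 24998} = \frac{1}{36923} \approx 2.7083 \cdot 10^{-5}$)
$\frac{39151 - 37213}{S - 29321} = \frac{39151 - 37213}{\frac{1}{36923} - 29321} = \frac{1938}{- \frac{1082619282}{36923}} = 1938 \left(- \frac{36923}{1082619282}\right) = - \frac{11926129}{180436547}$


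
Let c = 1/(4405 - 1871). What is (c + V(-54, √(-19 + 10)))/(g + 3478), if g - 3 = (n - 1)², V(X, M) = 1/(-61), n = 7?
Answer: -2473/543636758 ≈ -4.5490e-6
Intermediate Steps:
V(X, M) = -1/61
g = 39 (g = 3 + (7 - 1)² = 3 + 6² = 3 + 36 = 39)
c = 1/2534 ≈ 0.00039463
(c + V(-54, √(-19 + 10)))/(g + 3478) = (1/2534 - 1/61)/(39 + 3478) = -2473/154574/3517 = -2473/154574*1/3517 = -2473/543636758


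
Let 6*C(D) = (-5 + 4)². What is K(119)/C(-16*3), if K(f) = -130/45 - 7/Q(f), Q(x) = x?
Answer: -902/51 ≈ -17.686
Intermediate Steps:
C(D) = ⅙ (C(D) = (-5 + 4)²/6 = (⅙)*(-1)² = (⅙)*1 = ⅙)
K(f) = -26/9 - 7/f (K(f) = -130/45 - 7/f = -130*1/45 - 7/f = -26/9 - 7/f)
K(119)/C(-16*3) = (-26/9 - 7/119)/(⅙) = (-26/9 - 7*1/119)*6 = (-26/9 - 1/17)*6 = -451/153*6 = -902/51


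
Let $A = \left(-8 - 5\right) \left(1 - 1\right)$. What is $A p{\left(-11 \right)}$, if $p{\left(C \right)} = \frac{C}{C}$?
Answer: $0$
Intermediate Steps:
$p{\left(C \right)} = 1$
$A = 0$ ($A = \left(-13\right) 0 = 0$)
$A p{\left(-11 \right)} = 0 \cdot 1 = 0$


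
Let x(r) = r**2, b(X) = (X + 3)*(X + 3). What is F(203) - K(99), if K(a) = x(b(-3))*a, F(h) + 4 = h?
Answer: 199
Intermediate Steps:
b(X) = (3 + X)**2 (b(X) = (3 + X)*(3 + X) = (3 + X)**2)
F(h) = -4 + h
K(a) = 0 (K(a) = ((3 - 3)**2)**2*a = (0**2)**2*a = 0**2*a = 0*a = 0)
F(203) - K(99) = (-4 + 203) - 1*0 = 199 + 0 = 199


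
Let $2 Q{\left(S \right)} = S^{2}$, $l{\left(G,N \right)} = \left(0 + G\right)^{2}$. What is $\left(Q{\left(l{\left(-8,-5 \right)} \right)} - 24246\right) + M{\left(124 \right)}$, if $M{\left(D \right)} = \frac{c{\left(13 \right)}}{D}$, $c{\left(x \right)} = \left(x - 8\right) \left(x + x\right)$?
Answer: $- \frac{1376211}{62} \approx -22197.0$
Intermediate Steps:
$l{\left(G,N \right)} = G^{2}$
$c{\left(x \right)} = 2 x \left(-8 + x\right)$ ($c{\left(x \right)} = \left(-8 + x\right) 2 x = 2 x \left(-8 + x\right)$)
$M{\left(D \right)} = \frac{130}{D}$ ($M{\left(D \right)} = \frac{2 \cdot 13 \left(-8 + 13\right)}{D} = \frac{2 \cdot 13 \cdot 5}{D} = \frac{130}{D}$)
$Q{\left(S \right)} = \frac{S^{2}}{2}$
$\left(Q{\left(l{\left(-8,-5 \right)} \right)} - 24246\right) + M{\left(124 \right)} = \left(\frac{\left(\left(-8\right)^{2}\right)^{2}}{2} - 24246\right) + \frac{130}{124} = \left(\frac{64^{2}}{2} - 24246\right) + 130 \cdot \frac{1}{124} = \left(\frac{1}{2} \cdot 4096 - 24246\right) + \frac{65}{62} = \left(2048 - 24246\right) + \frac{65}{62} = -22198 + \frac{65}{62} = - \frac{1376211}{62}$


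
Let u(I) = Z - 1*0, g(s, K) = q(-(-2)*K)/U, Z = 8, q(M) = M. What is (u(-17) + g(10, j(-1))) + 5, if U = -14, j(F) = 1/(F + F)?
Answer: 183/14 ≈ 13.071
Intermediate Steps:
j(F) = 1/(2*F)
g(s, K) = -K/7 (g(s, K) = -(-2)*K/(-14) = (2*K)*(-1/14) = -K/7)
u(I) = 8 (u(I) = 8 - 1*0 = 8 + 0 = 8)
(u(-17) + g(10, j(-1))) + 5 = (8 - 1/(14*(-1))) + 5 = (8 - (-1)/14) + 5 = (8 - ⅐*(-½)) + 5 = (8 + 1/14) + 5 = 113/14 + 5 = 183/14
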